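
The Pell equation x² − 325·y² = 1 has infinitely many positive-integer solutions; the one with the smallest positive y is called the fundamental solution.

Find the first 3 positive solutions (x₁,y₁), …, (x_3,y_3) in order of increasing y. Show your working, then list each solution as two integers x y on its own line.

d=325: √d = [18; 36] (ℓ=1, odd), read p_1/q_1
k=0  a_k=18  p_k/q_k = 18/1
k=1  a_k=36  p_k/q_k = 649/36
→ (649, 36).  Check: 649²=421201, 325·36²=421200, difference 1.
(649+36√325)^2 = 842401 + 46728√325
(649+36√325)^3 = 1093435849 + 60652908√325

649 36
842401 46728
1093435849 60652908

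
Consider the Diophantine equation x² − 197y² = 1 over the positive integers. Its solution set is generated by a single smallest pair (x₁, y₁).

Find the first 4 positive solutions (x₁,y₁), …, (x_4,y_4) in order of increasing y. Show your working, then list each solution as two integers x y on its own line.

√197 → a₀=14, period (28); ℓ=1 odd so k=1
i=0: a=14 ⇒ p=14, q=1
i=1: a=28 ⇒ p=393, q=28
(x₁, y₁) = (393, 28);  393² − 197·28² = 1 ✓
k=2:  x_2 = 393·393+197·28·28 = 308897,  y_2 = 393·28+28·393 = 22008
k=3:  x_3 = 393·308897+197·28·22008 = 242792649,  y_3 = 393·22008+28·308897 = 17298260
k=4:  x_4 = 393·242792649+197·28·17298260 = 190834713217,  y_4 = 393·17298260+28·242792649 = 13596410352

393 28
308897 22008
242792649 17298260
190834713217 13596410352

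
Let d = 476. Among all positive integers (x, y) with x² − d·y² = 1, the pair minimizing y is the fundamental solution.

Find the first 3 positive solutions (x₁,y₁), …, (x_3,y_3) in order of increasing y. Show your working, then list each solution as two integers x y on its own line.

28799 1320
1658764801 76029360
95541534979199 4379139075960

[21; 1,4,2,10,2,4,1,42] for √476; ℓ=8 ⇒ convergent index 7
i=0: a=21 ⇒ p=21, q=1
i=1: a=1 ⇒ p=22, q=1
i=2: a=4 ⇒ p=109, q=5
i=3: a=2 ⇒ p=240, q=11
i=4: a=10 ⇒ p=2509, q=115
i=5: a=2 ⇒ p=5258, q=241
i=6: a=4 ⇒ p=23541, q=1079
i=7: a=1 ⇒ p=28799, q=1320
→ (28799, 1320).  Check: 28799²=829382401, 476·1320²=829382400, difference 1.
(28799+1320√476)^2 = 1658764801 + 76029360√476
(28799+1320√476)^3 = 95541534979199 + 4379139075960√476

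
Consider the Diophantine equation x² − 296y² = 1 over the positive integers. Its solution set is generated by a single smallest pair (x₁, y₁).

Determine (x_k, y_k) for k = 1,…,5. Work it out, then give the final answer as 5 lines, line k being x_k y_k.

√296 = [17; 4,1,7,1,4,34, …], period ℓ=6 (even) → k=5
a_0=17:  p_0=17·1+0=17,  q_0=17·0+1=1
…
a_3=7:  p_3=7·86+69=671,  q_3=7·5+4=39
a_4=1:  p_4=1·671+86=757,  q_4=1·39+5=44
a_5=4:  p_5=4·757+671=3699,  q_5=4·44+39=215
→ (3699, 215).  Check: 3699²=13682601, 296·215²=13682600, difference 1.
(3699+215√296)^2 = 27365201 + 1590570√296
(3699+215√296)^3 = 202447753299 + 11767036645√296
(3699+215√296)^4 = 1497708451540801 + 87052535509140√296
(3699+215√296)^5 = 11080046922051092499 + 644014645929581075√296

3699 215
27365201 1590570
202447753299 11767036645
1497708451540801 87052535509140
11080046922051092499 644014645929581075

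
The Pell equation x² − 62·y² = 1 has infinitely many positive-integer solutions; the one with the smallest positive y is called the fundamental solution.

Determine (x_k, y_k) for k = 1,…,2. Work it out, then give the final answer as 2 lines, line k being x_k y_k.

d=62: √d = [7; 1,6,1,14] (ℓ=4, even), read p_3/q_3
a_0=7:  p_0=7·1+0=7,  q_0=7·0+1=1
…
a_2=6:  p_2=6·8+7=55,  q_2=6·1+1=7
a_3=1:  p_3=1·55+8=63,  q_3=1·7+1=8
fundamental: x₁=63, y₁=8  (since 3969 − 62·64 = 1)
(63+8√62)^2 = 7937 + 1008√62

63 8
7937 1008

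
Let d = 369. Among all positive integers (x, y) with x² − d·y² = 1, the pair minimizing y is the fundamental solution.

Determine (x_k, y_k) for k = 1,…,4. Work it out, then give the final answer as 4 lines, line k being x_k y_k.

8396801 437120
141012534067201 7340819306240
2368108374136006451201 123278797782910239360
39769069528107045198367948801 2070295065004669620717268480

[19; 4,1,3,2,7,4,7,2,3,1,4,38] for √369; ℓ=12 ⇒ convergent index 11
k=0  a_k=19  p_k/q_k = 19/1
k=1  a_k=4  p_k/q_k = 77/4
…
k=4  a_k=2  p_k/q_k = 826/43
…
k=6  a_k=4  p_k/q_k = 25414/1323
…
k=8  a_k=2  p_k/q_k = 393504/20485
…
k=10  a_k=1  p_k/q_k = 1758061/91521
k=11  a_k=4  p_k/q_k = 8396801/437120
(x₁, y₁) = (8396801, 437120);  8396801² − 369·437120² = 1 ✓
n=2: (8396801,437120)∘(8396801,437120) = (8396801·8396801+369·437120·437120, 8396801·437120+437120·8396801) = (141012534067201,7340819306240)
n=3: (141012534067201,7340819306240)∘(8396801,437120) = (8396801·141012534067201+369·437120·7340819306240, 8396801·7340819306240+437120·141012534067201) = (2368108374136006451201,123278797782910239360)
n=4: (2368108374136006451201,123278797782910239360)∘(8396801,437120) = (8396801·2368108374136006451201+369·437120·123278797782910239360, 8396801·123278797782910239360+437120·2368108374136006451201) = (39769069528107045198367948801,2070295065004669620717268480)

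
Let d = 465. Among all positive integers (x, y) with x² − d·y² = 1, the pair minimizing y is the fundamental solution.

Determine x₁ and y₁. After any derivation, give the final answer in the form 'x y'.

15871 736

√465 → a₀=21, period (1,1,3,2,2,2,3,1,1,42); ℓ=10 even so k=9
i=0: a=21 ⇒ p=21, q=1
…
i=8: a=1 ⇒ p=8949, q=415
i=9: a=1 ⇒ p=15871, q=736
→ (15871, 736).  Check: 15871²=251888641, 465·736²=251888640, difference 1.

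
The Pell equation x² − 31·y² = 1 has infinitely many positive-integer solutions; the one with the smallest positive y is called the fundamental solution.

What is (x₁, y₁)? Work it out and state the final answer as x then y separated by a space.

1520 273

[5; 1,1,3,5,3,1,1,10] for √31; ℓ=8 ⇒ convergent index 7
step 0: (5, 1)  from 5·(1,0) + (0,1)
…
step 6: (863, 155)  from 1·(657,118) + (206,37)
step 7: (1520, 273)  from 1·(863,155) + (657,118)
fundamental: x₁=1520, y₁=273  (since 2310400 − 31·74529 = 1)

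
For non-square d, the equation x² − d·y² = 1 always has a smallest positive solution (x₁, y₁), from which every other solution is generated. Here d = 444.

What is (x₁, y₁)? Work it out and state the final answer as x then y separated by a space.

295 14

d=444: √d = [21; 14,42] (ℓ=2, even), read p_1/q_1
i=0: a=21 ⇒ p=21, q=1
i=1: a=14 ⇒ p=295, q=14
→ (295, 14).  Check: 295²=87025, 444·14²=87024, difference 1.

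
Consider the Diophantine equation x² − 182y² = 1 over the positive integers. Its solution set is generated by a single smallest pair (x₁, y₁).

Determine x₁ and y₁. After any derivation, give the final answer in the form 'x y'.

27 2

[13; 2,26] for √182; ℓ=2 ⇒ convergent index 1
i=0: a=13 ⇒ p=13, q=1
i=1: a=2 ⇒ p=27, q=2
(x₁, y₁) = (27, 2);  27² − 182·2² = 1 ✓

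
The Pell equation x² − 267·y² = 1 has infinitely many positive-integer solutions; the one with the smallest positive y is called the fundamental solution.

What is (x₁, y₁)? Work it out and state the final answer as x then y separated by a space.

√267 → a₀=16, period (2,1,15,1,2,32); ℓ=6 even so k=5
a_0=16:  p_0=16·1+0=16,  q_0=16·0+1=1
a_1=2:  p_1=2·16+1=33,  q_1=2·1+0=2
…
a_3=15:  p_3=15·49+33=768,  q_3=15·3+2=47
a_4=1:  p_4=1·768+49=817,  q_4=1·47+3=50
a_5=2:  p_5=2·817+768=2402,  q_5=2·50+47=147
→ (2402, 147).  Check: 2402²=5769604, 267·147²=5769603, difference 1.

2402 147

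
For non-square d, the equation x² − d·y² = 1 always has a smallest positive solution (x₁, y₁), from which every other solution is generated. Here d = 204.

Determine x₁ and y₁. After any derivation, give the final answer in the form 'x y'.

4999 350

√204 → a₀=14, period (3,1,1,6,1,1,3,28); ℓ=8 even so k=7
step 0: (14, 1)  from 14·(1,0) + (0,1)
step 1: (43, 3)  from 3·(14,1) + (1,0)
…
step 3: (100, 7)  from 1·(57,4) + (43,3)
…
step 5: (757, 53)  from 1·(657,46) + (100,7)
step 6: (1414, 99)  from 1·(757,53) + (657,46)
step 7: (4999, 350)  from 3·(1414,99) + (757,53)
fundamental: x₁=4999, y₁=350  (since 24990001 − 204·122500 = 1)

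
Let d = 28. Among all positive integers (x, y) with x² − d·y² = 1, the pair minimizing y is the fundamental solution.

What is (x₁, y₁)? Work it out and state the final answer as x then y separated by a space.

[5; 3,2,3,10] for √28; ℓ=4 ⇒ convergent index 3
i=0: a=5 ⇒ p=5, q=1
…
i=2: a=2 ⇒ p=37, q=7
i=3: a=3 ⇒ p=127, q=24
fundamental: x₁=127, y₁=24  (since 16129 − 28·576 = 1)

127 24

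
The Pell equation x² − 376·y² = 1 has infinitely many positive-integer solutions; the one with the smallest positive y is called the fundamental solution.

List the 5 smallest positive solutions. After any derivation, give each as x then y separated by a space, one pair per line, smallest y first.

2143295 110532
9187426914049 473805365880
39382732335491159615 2031009343327438668
168817626601983862467148801 8706104341013491514496240
723651950015758622280719887718975 37319499807142991581781109982932

[19; 2,1,1,3,1,…,1,2,38] for √376; ℓ=16 ⇒ convergent index 15
step 0: (19, 1)  from 19·(1,0) + (0,1)
…
step 2: (58, 3)  from 1·(39,2) + (19,1)
step 3: (97, 5)  from 1·(58,3) + (39,2)
step 4: (349, 18)  from 3·(97,5) + (58,3)
step 5: (446, 23)  from 1·(349,18) + (97,5)
…
step 8: (12953, 668)  from 4·(2928,151) + (1241,64)
…
step 10: (70621, 3642)  from 2·(28834,1487) + (12953,668)
step 11: (99455, 5129)  from 1·(70621,3642) + (28834,1487)
step 12: (368986, 19029)  from 3·(99455,5129) + (70621,3642)
step 13: (468441, 24158)  from 1·(368986,19029) + (99455,5129)
step 14: (837427, 43187)  from 1·(468441,24158) + (368986,19029)
step 15: (2143295, 110532)  from 2·(837427,43187) + (468441,24158)
(x₁, y₁) = (2143295, 110532);  2143295² − 376·110532² = 1 ✓
n=2: (2143295,110532)∘(2143295,110532) = (2143295·2143295+376·110532·110532, 2143295·110532+110532·2143295) = (9187426914049,473805365880)
n=3: (9187426914049,473805365880)∘(2143295,110532) = (2143295·9187426914049+376·110532·473805365880, 2143295·473805365880+110532·9187426914049) = (39382732335491159615,2031009343327438668)
n=4: (39382732335491159615,2031009343327438668)∘(2143295,110532) = (2143295·39382732335491159615+376·110532·2031009343327438668, 2143295·2031009343327438668+110532·39382732335491159615) = (168817626601983862467148801,8706104341013491514496240)
n=5: (168817626601983862467148801,8706104341013491514496240)∘(2143295,110532) = (2143295·168817626601983862467148801+376·110532·8706104341013491514496240, 2143295·8706104341013491514496240+110532·168817626601983862467148801) = (723651950015758622280719887718975,37319499807142991581781109982932)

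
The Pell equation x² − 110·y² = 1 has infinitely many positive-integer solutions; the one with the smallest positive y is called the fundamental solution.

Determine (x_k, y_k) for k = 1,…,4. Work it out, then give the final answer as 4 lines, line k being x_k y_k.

21 2
881 84
36981 3526
1552321 148008

√110 → a₀=10, period (2,20); ℓ=2 even so k=1
k=0  a_k=10  p_k/q_k = 10/1
k=1  a_k=2  p_k/q_k = 21/2
fundamental: x₁=21, y₁=2  (since 441 − 110·4 = 1)
(x_2, y_2) = (21·21 + 110·2·2, 21·2 + 2·21) = (881, 84)
(x_3, y_3) = (21·881 + 110·2·84, 21·84 + 2·881) = (36981, 3526)
(x_4, y_4) = (21·36981 + 110·2·3526, 21·3526 + 2·36981) = (1552321, 148008)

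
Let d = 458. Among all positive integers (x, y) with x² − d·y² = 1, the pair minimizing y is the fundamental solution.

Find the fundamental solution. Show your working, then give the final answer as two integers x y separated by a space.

22899 1070

√458 = [21; 2,2,42, …], period ℓ=3 (odd) → k=5
step 0: (21, 1)  from 21·(1,0) + (0,1)
…
step 3: (4537, 212)  from 42·(107,5) + (43,2)
step 4: (9181, 429)  from 2·(4537,212) + (107,5)
step 5: (22899, 1070)  from 2·(9181,429) + (4537,212)
→ (22899, 1070).  Check: 22899²=524364201, 458·1070²=524364200, difference 1.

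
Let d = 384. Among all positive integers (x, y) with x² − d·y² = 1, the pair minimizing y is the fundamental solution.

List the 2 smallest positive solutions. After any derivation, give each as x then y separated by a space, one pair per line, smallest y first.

d=384: √d = [19; 1,1,2,9,2,1,1,38] (ℓ=8, even), read p_7/q_7
a_0=19:  p_0=19·1+0=19,  q_0=19·0+1=1
…
a_2=1:  p_2=1·20+19=39,  q_2=1·1+1=2
…
a_5=2:  p_5=2·921+98=1940,  q_5=2·47+5=99
a_6=1:  p_6=1·1940+921=2861,  q_6=1·99+47=146
a_7=1:  p_7=1·2861+1940=4801,  q_7=1·146+99=245
(x₁, y₁) = (4801, 245);  4801² − 384·245² = 1 ✓
n=2: (4801,245)∘(4801,245) = (4801·4801+384·245·245, 4801·245+245·4801) = (46099201,2352490)

4801 245
46099201 2352490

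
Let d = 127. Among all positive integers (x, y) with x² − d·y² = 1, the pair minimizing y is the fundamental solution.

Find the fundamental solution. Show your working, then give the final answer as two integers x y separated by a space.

d=127: √d = [11; 3,1,2,2,7,11,7,2,2,1,3,22] (ℓ=12, even), read p_11/q_11
step 0: (11, 1)  from 11·(1,0) + (0,1)
step 1: (34, 3)  from 3·(11,1) + (1,0)
step 2: (45, 4)  from 1·(34,3) + (11,1)
…
step 10: (1274561, 113099)  from 1·(906941,80478) + (367620,32621)
step 11: (4730624, 419775)  from 3·(1274561,113099) + (906941,80478)
(x₁, y₁) = (4730624, 419775);  4730624² − 127·419775² = 1 ✓

4730624 419775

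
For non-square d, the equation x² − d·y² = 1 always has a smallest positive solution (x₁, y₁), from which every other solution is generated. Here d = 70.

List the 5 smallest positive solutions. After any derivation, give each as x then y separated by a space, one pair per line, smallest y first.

251 30
126001 15060
63252251 7560090
31752504001 3795150120
15939693756251 1905157800150

√70 → a₀=8, period (2,1,2,1,2,16); ℓ=6 even so k=5
a_0=8:  p_0=8·1+0=8,  q_0=8·0+1=1
…
a_2=1:  p_2=1·17+8=25,  q_2=1·2+1=3
a_3=2:  p_3=2·25+17=67,  q_3=2·3+2=8
a_4=1:  p_4=1·67+25=92,  q_4=1·8+3=11
a_5=2:  p_5=2·92+67=251,  q_5=2·11+8=30
→ (251, 30).  Check: 251²=63001, 70·30²=63000, difference 1.
(x_2, y_2) = (251·251 + 70·30·30, 251·30 + 30·251) = (126001, 15060)
(x_3, y_3) = (251·126001 + 70·30·15060, 251·15060 + 30·126001) = (63252251, 7560090)
(x_4, y_4) = (251·63252251 + 70·30·7560090, 251·7560090 + 30·63252251) = (31752504001, 3795150120)
(x_5, y_5) = (251·31752504001 + 70·30·3795150120, 251·3795150120 + 30·31752504001) = (15939693756251, 1905157800150)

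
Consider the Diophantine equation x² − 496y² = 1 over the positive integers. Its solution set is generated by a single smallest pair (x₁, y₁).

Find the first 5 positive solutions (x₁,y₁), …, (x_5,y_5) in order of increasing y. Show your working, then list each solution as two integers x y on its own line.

4620799 207480
42703566796801 1917446753040
394649197502177907199 17720272078000750440
3647189234337689639247667201 163763630995505661818050080
33705856733676329245494460531519999 1513437644680785412974289982477400

√496 = [22; 3,1,2,4,1,…,1,3,44, …], period ℓ=16 (even) → k=15
k=0  a_k=22  p_k/q_k = 22/1
k=1  a_k=3  p_k/q_k = 67/3
k=2  a_k=1  p_k/q_k = 89/4
k=3  a_k=2  p_k/q_k = 245/11
k=4  a_k=4  p_k/q_k = 1069/48
k=5  a_k=1  p_k/q_k = 1314/59
k=6  a_k=1  p_k/q_k = 2383/107
k=7  a_k=2  p_k/q_k = 6080/273
k=8  a_k=2  p_k/q_k = 14543/653
k=9  a_k=2  p_k/q_k = 35166/1579
…
k=11  a_k=1  p_k/q_k = 84875/3811
…
k=14  a_k=1  p_k/q_k = 1252502/56239
k=15  a_k=3  p_k/q_k = 4620799/207480
→ (4620799, 207480).  Check: 4620799²=21351783398401, 496·207480²=21351783398400, difference 1.
(x_2, y_2) = (4620799·4620799 + 496·207480·207480, 4620799·207480 + 207480·4620799) = (42703566796801, 1917446753040)
(x_3, y_3) = (4620799·42703566796801 + 496·207480·1917446753040, 4620799·1917446753040 + 207480·42703566796801) = (394649197502177907199, 17720272078000750440)
(x_4, y_4) = (4620799·394649197502177907199 + 496·207480·17720272078000750440, 4620799·17720272078000750440 + 207480·394649197502177907199) = (3647189234337689639247667201, 163763630995505661818050080)
(x_5, y_5) = (4620799·3647189234337689639247667201 + 496·207480·163763630995505661818050080, 4620799·163763630995505661818050080 + 207480·3647189234337689639247667201) = (33705856733676329245494460531519999, 1513437644680785412974289982477400)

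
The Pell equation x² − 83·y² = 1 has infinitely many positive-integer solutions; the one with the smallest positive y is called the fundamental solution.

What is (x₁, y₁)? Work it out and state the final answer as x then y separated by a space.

82 9

√83 = [9; 9,18, …], period ℓ=2 (even) → k=1
i=0: a=9 ⇒ p=9, q=1
i=1: a=9 ⇒ p=82, q=9
(x₁, y₁) = (82, 9);  82² − 83·9² = 1 ✓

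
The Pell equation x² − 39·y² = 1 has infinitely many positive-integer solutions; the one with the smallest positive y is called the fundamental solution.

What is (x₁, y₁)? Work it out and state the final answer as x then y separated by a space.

d=39: √d = [6; 4,12] (ℓ=2, even), read p_1/q_1
step 0: (6, 1)  from 6·(1,0) + (0,1)
step 1: (25, 4)  from 4·(6,1) + (1,0)
fundamental: x₁=25, y₁=4  (since 625 − 39·16 = 1)

25 4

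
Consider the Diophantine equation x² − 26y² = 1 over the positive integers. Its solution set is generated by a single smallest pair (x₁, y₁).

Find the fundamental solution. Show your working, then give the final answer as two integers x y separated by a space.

51 10

√26 = [5; 10, …], period ℓ=1 (odd) → k=1
a_0=5:  p_0=5·1+0=5,  q_0=5·0+1=1
a_1=10:  p_1=10·5+1=51,  q_1=10·1+0=10
(x₁, y₁) = (51, 10);  51² − 26·10² = 1 ✓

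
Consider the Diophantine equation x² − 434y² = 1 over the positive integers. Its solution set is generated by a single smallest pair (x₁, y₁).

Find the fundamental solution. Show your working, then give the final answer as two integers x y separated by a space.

√434 = [20; 1,4,1,40, …], period ℓ=4 (even) → k=3
k=0  a_k=20  p_k/q_k = 20/1
k=1  a_k=1  p_k/q_k = 21/1
k=2  a_k=4  p_k/q_k = 104/5
k=3  a_k=1  p_k/q_k = 125/6
→ (125, 6).  Check: 125²=15625, 434·6²=15624, difference 1.

125 6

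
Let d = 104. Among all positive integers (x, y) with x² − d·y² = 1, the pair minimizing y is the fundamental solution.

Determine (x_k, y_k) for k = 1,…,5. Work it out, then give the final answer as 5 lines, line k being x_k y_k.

√104 = [10; 5,20, …], period ℓ=2 (even) → k=1
step 0: (10, 1)  from 10·(1,0) + (0,1)
step 1: (51, 5)  from 5·(10,1) + (1,0)
(x₁, y₁) = (51, 5);  51² − 104·5² = 1 ✓
(x_2, y_2) = (51·51 + 104·5·5, 51·5 + 5·51) = (5201, 510)
(x_3, y_3) = (51·5201 + 104·5·510, 51·510 + 5·5201) = (530451, 52015)
(x_4, y_4) = (51·530451 + 104·5·52015, 51·52015 + 5·530451) = (54100801, 5305020)
(x_5, y_5) = (51·54100801 + 104·5·5305020, 51·5305020 + 5·54100801) = (5517751251, 541060025)

51 5
5201 510
530451 52015
54100801 5305020
5517751251 541060025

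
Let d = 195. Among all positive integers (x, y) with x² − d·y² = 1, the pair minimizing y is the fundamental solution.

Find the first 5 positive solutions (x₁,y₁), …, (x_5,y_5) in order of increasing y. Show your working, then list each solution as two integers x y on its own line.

14 1
391 28
10934 783
305761 21896
8550374 612305

d=195: √d = [13; 1,26] (ℓ=2, even), read p_1/q_1
i=0: a=13 ⇒ p=13, q=1
i=1: a=1 ⇒ p=14, q=1
→ (14, 1).  Check: 14²=196, 195·1²=195, difference 1.
(x_2, y_2) = (14·14 + 195·1·1, 14·1 + 1·14) = (391, 28)
(x_3, y_3) = (14·391 + 195·1·28, 14·28 + 1·391) = (10934, 783)
(x_4, y_4) = (14·10934 + 195·1·783, 14·783 + 1·10934) = (305761, 21896)
(x_5, y_5) = (14·305761 + 195·1·21896, 14·21896 + 1·305761) = (8550374, 612305)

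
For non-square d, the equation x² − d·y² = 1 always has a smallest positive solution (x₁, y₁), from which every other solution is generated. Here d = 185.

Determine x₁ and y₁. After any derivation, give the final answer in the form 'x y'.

9249 680

√185 = [13; 1,1,1,1,26, …], period ℓ=5 (odd) → k=9
step 0: (13, 1)  from 13·(1,0) + (0,1)
step 1: (14, 1)  from 1·(13,1) + (1,0)
step 2: (27, 2)  from 1·(14,1) + (13,1)
…
step 5: (1809, 133)  from 26·(68,5) + (41,3)
step 6: (1877, 138)  from 1·(1809,133) + (68,5)
step 7: (3686, 271)  from 1·(1877,138) + (1809,133)
step 8: (5563, 409)  from 1·(3686,271) + (1877,138)
step 9: (9249, 680)  from 1·(5563,409) + (3686,271)
fundamental: x₁=9249, y₁=680  (since 85544001 − 185·462400 = 1)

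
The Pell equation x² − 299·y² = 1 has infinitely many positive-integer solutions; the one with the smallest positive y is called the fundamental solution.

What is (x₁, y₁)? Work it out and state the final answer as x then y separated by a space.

415 24

√299 → a₀=17, period (3,2,3,34); ℓ=4 even so k=3
step 0: (17, 1)  from 17·(1,0) + (0,1)
step 1: (52, 3)  from 3·(17,1) + (1,0)
step 2: (121, 7)  from 2·(52,3) + (17,1)
step 3: (415, 24)  from 3·(121,7) + (52,3)
→ (415, 24).  Check: 415²=172225, 299·24²=172224, difference 1.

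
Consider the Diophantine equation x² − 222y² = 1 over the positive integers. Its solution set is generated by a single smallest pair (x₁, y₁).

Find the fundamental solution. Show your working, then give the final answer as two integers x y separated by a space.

√222 → a₀=14, period (1,8,1,28); ℓ=4 even so k=3
i=0: a=14 ⇒ p=14, q=1
…
i=2: a=8 ⇒ p=134, q=9
i=3: a=1 ⇒ p=149, q=10
→ (149, 10).  Check: 149²=22201, 222·10²=22200, difference 1.

149 10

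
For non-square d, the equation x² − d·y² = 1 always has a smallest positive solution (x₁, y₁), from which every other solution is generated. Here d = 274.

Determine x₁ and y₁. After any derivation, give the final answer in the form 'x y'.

d=274: √d = [16; 1,1,4,4,1,1,32] (ℓ=7, odd), read p_13/q_13
step 0: (16, 1)  from 16·(1,0) + (0,1)
step 1: (17, 1)  from 1·(16,1) + (1,0)
…
step 4: (629, 38)  from 4·(149,9) + (33,2)
…
step 6: (1407, 85)  from 1·(778,47) + (629,38)
step 7: (45802, 2767)  from 32·(1407,85) + (778,47)
step 8: (47209, 2852)  from 1·(45802,2767) + (1407,85)
…
step 10: (419253, 25328)  from 4·(93011,5619) + (47209,2852)
step 11: (1770023, 106931)  from 4·(419253,25328) + (93011,5619)
step 12: (2189276, 132259)  from 1·(1770023,106931) + (419253,25328)
step 13: (3959299, 239190)  from 1·(2189276,132259) + (1770023,106931)
(x₁, y₁) = (3959299, 239190);  3959299² − 274·239190² = 1 ✓

3959299 239190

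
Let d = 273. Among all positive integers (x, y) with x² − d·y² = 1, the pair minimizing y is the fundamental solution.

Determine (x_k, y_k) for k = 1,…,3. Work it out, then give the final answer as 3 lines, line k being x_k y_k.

√273 → a₀=16, period (1,1,10,1,1,32); ℓ=6 even so k=5
k=0  a_k=16  p_k/q_k = 16/1
k=1  a_k=1  p_k/q_k = 17/1
…
k=4  a_k=1  p_k/q_k = 380/23
k=5  a_k=1  p_k/q_k = 727/44
→ (727, 44).  Check: 727²=528529, 273·44²=528528, difference 1.
(x_2, y_2) = (727·727 + 273·44·44, 727·44 + 44·727) = (1057057, 63976)
(x_3, y_3) = (727·1057057 + 273·44·63976, 727·63976 + 44·1057057) = (1536960151, 93021060)

727 44
1057057 63976
1536960151 93021060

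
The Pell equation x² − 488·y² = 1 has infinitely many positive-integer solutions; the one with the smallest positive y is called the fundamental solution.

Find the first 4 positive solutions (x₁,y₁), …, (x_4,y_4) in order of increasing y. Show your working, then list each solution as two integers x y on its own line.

d=488: √d = [22; 11,44] (ℓ=2, even), read p_1/q_1
k=0  a_k=22  p_k/q_k = 22/1
k=1  a_k=11  p_k/q_k = 243/11
→ (243, 11).  Check: 243²=59049, 488·11²=59048, difference 1.
k=2:  x_2 = 243·243+488·11·11 = 118097,  y_2 = 243·11+11·243 = 5346
k=3:  x_3 = 243·118097+488·11·5346 = 57394899,  y_3 = 243·5346+11·118097 = 2598145
k=4:  x_4 = 243·57394899+488·11·2598145 = 27893802817,  y_4 = 243·2598145+11·57394899 = 1262693124

243 11
118097 5346
57394899 2598145
27893802817 1262693124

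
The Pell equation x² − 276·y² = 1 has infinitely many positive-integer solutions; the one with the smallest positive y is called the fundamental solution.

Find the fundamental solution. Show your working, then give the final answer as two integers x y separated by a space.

√276 → a₀=16, period (1,1,1,1,2,2,2,1,1,1,1,32); ℓ=12 even so k=11
a_0=16:  p_0=16·1+0=16,  q_0=16·0+1=1
a_1=1:  p_1=1·16+1=17,  q_1=1·1+0=1
a_2=1:  p_2=1·17+16=33,  q_2=1·1+1=2
a_3=1:  p_3=1·33+17=50,  q_3=1·2+1=3
…
a_5=2:  p_5=2·83+50=216,  q_5=2·5+3=13
a_6=2:  p_6=2·216+83=515,  q_6=2·13+5=31
…
a_8=1:  p_8=1·1246+515=1761,  q_8=1·75+31=106
…
a_10=1:  p_10=1·3007+1761=4768,  q_10=1·181+106=287
a_11=1:  p_11=1·4768+3007=7775,  q_11=1·287+181=468
→ (7775, 468).  Check: 7775²=60450625, 276·468²=60450624, difference 1.

7775 468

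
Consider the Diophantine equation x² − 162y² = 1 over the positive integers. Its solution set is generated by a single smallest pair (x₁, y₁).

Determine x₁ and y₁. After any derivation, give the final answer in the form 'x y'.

√162 = [12; 1,2,1,2,12,2,1,2,1,24, …], period ℓ=10 (even) → k=9
i=0: a=12 ⇒ p=12, q=1
…
i=2: a=2 ⇒ p=38, q=3
…
i=8: a=2 ⇒ p=14268, q=1121
i=9: a=1 ⇒ p=19601, q=1540
(x₁, y₁) = (19601, 1540);  19601² − 162·1540² = 1 ✓

19601 1540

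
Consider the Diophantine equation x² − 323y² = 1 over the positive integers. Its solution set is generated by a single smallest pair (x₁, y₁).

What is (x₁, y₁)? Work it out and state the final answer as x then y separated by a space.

18 1

d=323: √d = [17; 1,34] (ℓ=2, even), read p_1/q_1
step 0: (17, 1)  from 17·(1,0) + (0,1)
step 1: (18, 1)  from 1·(17,1) + (1,0)
fundamental: x₁=18, y₁=1  (since 324 − 323·1 = 1)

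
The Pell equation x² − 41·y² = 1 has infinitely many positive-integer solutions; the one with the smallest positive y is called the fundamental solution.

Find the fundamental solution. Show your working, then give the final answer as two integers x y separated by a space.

√41 = [6; 2,2,12, …], period ℓ=3 (odd) → k=5
step 0: (6, 1)  from 6·(1,0) + (0,1)
step 1: (13, 2)  from 2·(6,1) + (1,0)
step 2: (32, 5)  from 2·(13,2) + (6,1)
step 3: (397, 62)  from 12·(32,5) + (13,2)
step 4: (826, 129)  from 2·(397,62) + (32,5)
step 5: (2049, 320)  from 2·(826,129) + (397,62)
→ (2049, 320).  Check: 2049²=4198401, 41·320²=4198400, difference 1.

2049 320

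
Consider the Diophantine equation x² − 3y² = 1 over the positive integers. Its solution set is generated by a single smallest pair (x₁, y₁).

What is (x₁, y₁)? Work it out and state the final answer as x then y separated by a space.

√3 → a₀=1, period (1,2); ℓ=2 even so k=1
i=0: a=1 ⇒ p=1, q=1
i=1: a=1 ⇒ p=2, q=1
(x₁, y₁) = (2, 1);  2² − 3·1² = 1 ✓

2 1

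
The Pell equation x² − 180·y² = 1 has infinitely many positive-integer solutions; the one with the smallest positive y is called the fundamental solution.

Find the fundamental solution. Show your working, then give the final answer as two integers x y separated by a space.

161 12

d=180: √d = [13; 2,2,2,26] (ℓ=4, even), read p_3/q_3
i=0: a=13 ⇒ p=13, q=1
i=1: a=2 ⇒ p=27, q=2
i=2: a=2 ⇒ p=67, q=5
i=3: a=2 ⇒ p=161, q=12
fundamental: x₁=161, y₁=12  (since 25921 − 180·144 = 1)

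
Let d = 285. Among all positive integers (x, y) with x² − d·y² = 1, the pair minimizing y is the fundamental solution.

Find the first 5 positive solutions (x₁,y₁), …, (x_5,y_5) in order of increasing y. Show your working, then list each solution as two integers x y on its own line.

2431 144
11819521 700128
57466508671 3404022192
279402153338881 16550355197376
1358453212067130751 80467823565619920

√285 → a₀=16, period (1,7,2,7,1,32); ℓ=6 even so k=5
step 0: (16, 1)  from 16·(1,0) + (0,1)
step 1: (17, 1)  from 1·(16,1) + (1,0)
step 2: (135, 8)  from 7·(17,1) + (16,1)
step 3: (287, 17)  from 2·(135,8) + (17,1)
step 4: (2144, 127)  from 7·(287,17) + (135,8)
step 5: (2431, 144)  from 1·(2144,127) + (287,17)
fundamental: x₁=2431, y₁=144  (since 5909761 − 285·20736 = 1)
n=2: (2431,144)∘(2431,144) = (2431·2431+285·144·144, 2431·144+144·2431) = (11819521,700128)
n=3: (11819521,700128)∘(2431,144) = (2431·11819521+285·144·700128, 2431·700128+144·11819521) = (57466508671,3404022192)
n=4: (57466508671,3404022192)∘(2431,144) = (2431·57466508671+285·144·3404022192, 2431·3404022192+144·57466508671) = (279402153338881,16550355197376)
n=5: (279402153338881,16550355197376)∘(2431,144) = (2431·279402153338881+285·144·16550355197376, 2431·16550355197376+144·279402153338881) = (1358453212067130751,80467823565619920)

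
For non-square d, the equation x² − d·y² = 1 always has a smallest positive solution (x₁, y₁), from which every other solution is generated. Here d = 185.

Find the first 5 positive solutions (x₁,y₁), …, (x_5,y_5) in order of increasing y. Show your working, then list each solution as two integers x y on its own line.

√185 = [13; 1,1,1,1,26, …], period ℓ=5 (odd) → k=9
i=0: a=13 ⇒ p=13, q=1
i=1: a=1 ⇒ p=14, q=1
i=2: a=1 ⇒ p=27, q=2
i=3: a=1 ⇒ p=41, q=3
…
i=6: a=1 ⇒ p=1877, q=138
…
i=8: a=1 ⇒ p=5563, q=409
i=9: a=1 ⇒ p=9249, q=680
→ (9249, 680).  Check: 9249²=85544001, 185·680²=85544000, difference 1.
n=2: (9249,680)∘(9249,680) = (9249·9249+185·680·680, 9249·680+680·9249) = (171088001,12578640)
n=3: (171088001,12578640)∘(9249,680) = (9249·171088001+185·680·12578640, 9249·12578640+680·171088001) = (3164785833249,232679682040)
n=4: (3164785833249,232679682040)∘(9249,680) = (9249·3164785833249+185·680·232679682040, 9249·232679682040+680·3164785833249) = (58542208172352001,4304108745797280)
n=5: (58542208172352001,4304108745797280)∘(9249,680) = (9249·58542208172352001+185·680·4304108745797280, 9249·4304108745797280+680·58542208172352001) = (1082913763607381481249,79617403347078403400)

9249 680
171088001 12578640
3164785833249 232679682040
58542208172352001 4304108745797280
1082913763607381481249 79617403347078403400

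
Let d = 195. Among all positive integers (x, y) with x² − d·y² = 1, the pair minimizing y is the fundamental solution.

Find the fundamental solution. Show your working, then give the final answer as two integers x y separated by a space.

14 1

d=195: √d = [13; 1,26] (ℓ=2, even), read p_1/q_1
step 0: (13, 1)  from 13·(1,0) + (0,1)
step 1: (14, 1)  from 1·(13,1) + (1,0)
(x₁, y₁) = (14, 1);  14² − 195·1² = 1 ✓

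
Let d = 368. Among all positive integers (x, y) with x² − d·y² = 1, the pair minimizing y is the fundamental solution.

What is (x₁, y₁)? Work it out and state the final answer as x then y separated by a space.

1151 60

√368 → a₀=19, period (5,2,5,38); ℓ=4 even so k=3
i=0: a=19 ⇒ p=19, q=1
i=1: a=5 ⇒ p=96, q=5
i=2: a=2 ⇒ p=211, q=11
i=3: a=5 ⇒ p=1151, q=60
→ (1151, 60).  Check: 1151²=1324801, 368·60²=1324800, difference 1.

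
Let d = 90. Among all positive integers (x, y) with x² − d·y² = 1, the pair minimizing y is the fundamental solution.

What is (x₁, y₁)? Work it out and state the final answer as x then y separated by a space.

19 2

d=90: √d = [9; 2,18] (ℓ=2, even), read p_1/q_1
step 0: (9, 1)  from 9·(1,0) + (0,1)
step 1: (19, 2)  from 2·(9,1) + (1,0)
(x₁, y₁) = (19, 2);  19² − 90·2² = 1 ✓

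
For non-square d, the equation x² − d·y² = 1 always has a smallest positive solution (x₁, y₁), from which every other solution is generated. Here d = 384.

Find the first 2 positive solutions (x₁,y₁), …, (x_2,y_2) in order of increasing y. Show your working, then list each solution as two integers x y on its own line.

d=384: √d = [19; 1,1,2,9,2,1,1,38] (ℓ=8, even), read p_7/q_7
a_0=19:  p_0=19·1+0=19,  q_0=19·0+1=1
…
a_2=1:  p_2=1·20+19=39,  q_2=1·1+1=2
…
a_4=9:  p_4=9·98+39=921,  q_4=9·5+2=47
a_5=2:  p_5=2·921+98=1940,  q_5=2·47+5=99
a_6=1:  p_6=1·1940+921=2861,  q_6=1·99+47=146
a_7=1:  p_7=1·2861+1940=4801,  q_7=1·146+99=245
fundamental: x₁=4801, y₁=245  (since 23049601 − 384·60025 = 1)
(4801+245√384)^2 = 46099201 + 2352490√384

4801 245
46099201 2352490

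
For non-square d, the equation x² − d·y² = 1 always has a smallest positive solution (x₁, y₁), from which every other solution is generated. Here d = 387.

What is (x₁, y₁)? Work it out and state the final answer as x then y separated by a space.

√387 = [19; 1,2,19,2,1,38, …], period ℓ=6 (even) → k=5
i=0: a=19 ⇒ p=19, q=1
…
i=2: a=2 ⇒ p=59, q=3
i=3: a=19 ⇒ p=1141, q=58
i=4: a=2 ⇒ p=2341, q=119
i=5: a=1 ⇒ p=3482, q=177
fundamental: x₁=3482, y₁=177  (since 12124324 − 387·31329 = 1)

3482 177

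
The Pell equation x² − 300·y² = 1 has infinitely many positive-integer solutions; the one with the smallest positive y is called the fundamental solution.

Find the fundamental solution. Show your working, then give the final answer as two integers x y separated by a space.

1351 78

[17; 3,8,3,34] for √300; ℓ=4 ⇒ convergent index 3
a_0=17:  p_0=17·1+0=17,  q_0=17·0+1=1
…
a_2=8:  p_2=8·52+17=433,  q_2=8·3+1=25
a_3=3:  p_3=3·433+52=1351,  q_3=3·25+3=78
(x₁, y₁) = (1351, 78);  1351² − 300·78² = 1 ✓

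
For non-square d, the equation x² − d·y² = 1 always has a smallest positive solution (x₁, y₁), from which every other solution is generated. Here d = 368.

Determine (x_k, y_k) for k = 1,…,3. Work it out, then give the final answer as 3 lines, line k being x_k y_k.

d=368: √d = [19; 5,2,5,38] (ℓ=4, even), read p_3/q_3
i=0: a=19 ⇒ p=19, q=1
i=1: a=5 ⇒ p=96, q=5
i=2: a=2 ⇒ p=211, q=11
i=3: a=5 ⇒ p=1151, q=60
fundamental: x₁=1151, y₁=60  (since 1324801 − 368·3600 = 1)
(x_2, y_2) = (1151·1151 + 368·60·60, 1151·60 + 60·1151) = (2649601, 138120)
(x_3, y_3) = (1151·2649601 + 368·60·138120, 1151·138120 + 60·2649601) = (6099380351, 317952180)

1151 60
2649601 138120
6099380351 317952180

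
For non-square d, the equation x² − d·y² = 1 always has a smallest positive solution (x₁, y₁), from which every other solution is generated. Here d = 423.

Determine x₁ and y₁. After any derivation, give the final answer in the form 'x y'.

4607 224

√423 = [20; 1,1,3,4,3,1,1,40, …], period ℓ=8 (even) → k=7
i=0: a=20 ⇒ p=20, q=1
i=1: a=1 ⇒ p=21, q=1
i=2: a=1 ⇒ p=41, q=2
i=3: a=3 ⇒ p=144, q=7
…
i=5: a=3 ⇒ p=1995, q=97
i=6: a=1 ⇒ p=2612, q=127
i=7: a=1 ⇒ p=4607, q=224
(x₁, y₁) = (4607, 224);  4607² − 423·224² = 1 ✓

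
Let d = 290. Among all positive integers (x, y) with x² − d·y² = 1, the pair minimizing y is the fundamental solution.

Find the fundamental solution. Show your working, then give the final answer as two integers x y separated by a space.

579 34

[17; 34] for √290; ℓ=1 ⇒ convergent index 1
a_0=17:  p_0=17·1+0=17,  q_0=17·0+1=1
a_1=34:  p_1=34·17+1=579,  q_1=34·1+0=34
(x₁, y₁) = (579, 34);  579² − 290·34² = 1 ✓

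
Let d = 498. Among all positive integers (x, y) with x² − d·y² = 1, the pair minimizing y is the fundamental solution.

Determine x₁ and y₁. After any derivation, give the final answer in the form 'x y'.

[22; 3,6,22,6,3,44] for √498; ℓ=6 ⇒ convergent index 5
k=0  a_k=22  p_k/q_k = 22/1
…
k=3  a_k=22  p_k/q_k = 9395/421
k=4  a_k=6  p_k/q_k = 56794/2545
k=5  a_k=3  p_k/q_k = 179777/8056
(x₁, y₁) = (179777, 8056);  179777² − 498·8056² = 1 ✓

179777 8056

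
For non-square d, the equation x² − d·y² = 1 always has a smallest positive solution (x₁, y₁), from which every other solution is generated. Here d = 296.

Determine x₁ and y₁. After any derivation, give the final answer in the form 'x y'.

3699 215

√296 = [17; 4,1,7,1,4,34, …], period ℓ=6 (even) → k=5
a_0=17:  p_0=17·1+0=17,  q_0=17·0+1=1
…
a_2=1:  p_2=1·69+17=86,  q_2=1·4+1=5
…
a_4=1:  p_4=1·671+86=757,  q_4=1·39+5=44
a_5=4:  p_5=4·757+671=3699,  q_5=4·44+39=215
(x₁, y₁) = (3699, 215);  3699² − 296·215² = 1 ✓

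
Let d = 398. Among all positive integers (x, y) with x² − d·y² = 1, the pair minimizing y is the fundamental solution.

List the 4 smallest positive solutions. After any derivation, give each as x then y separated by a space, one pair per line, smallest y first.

d=398: √d = [19; 1,18,1,38] (ℓ=4, even), read p_3/q_3
i=0: a=19 ⇒ p=19, q=1
i=1: a=1 ⇒ p=20, q=1
i=2: a=18 ⇒ p=379, q=19
i=3: a=1 ⇒ p=399, q=20
fundamental: x₁=399, y₁=20  (since 159201 − 398·400 = 1)
(399+20√398)^2 = 318401 + 15960√398
(399+20√398)^3 = 254083599 + 12736060√398
(399+20√398)^4 = 202758393601 + 10163359920√398

399 20
318401 15960
254083599 12736060
202758393601 10163359920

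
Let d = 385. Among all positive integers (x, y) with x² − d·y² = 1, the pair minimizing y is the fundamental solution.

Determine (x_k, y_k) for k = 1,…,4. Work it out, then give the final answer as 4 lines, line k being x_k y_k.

d=385: √d = [19; 1,1,1,1,1,…,1,1,38] (ℓ=16, even), read p_15/q_15
i=0: a=19 ⇒ p=19, q=1
i=1: a=1 ⇒ p=20, q=1
…
i=3: a=1 ⇒ p=59, q=3
i=4: a=1 ⇒ p=98, q=5
…
i=6: a=3 ⇒ p=569, q=29
i=7: a=1 ⇒ p=726, q=37
i=8: a=2 ⇒ p=2021, q=103
…
i=11: a=1 ⇒ p=13009, q=663
i=12: a=1 ⇒ p=23271, q=1186
i=13: a=1 ⇒ p=36280, q=1849
i=14: a=1 ⇒ p=59551, q=3035
i=15: a=1 ⇒ p=95831, q=4884
fundamental: x₁=95831, y₁=4884  (since 9183580561 − 385·23853456 = 1)
k=2:  x_2 = 95831·95831+385·4884·4884 = 18367161121,  y_2 = 95831·4884+4884·95831 = 936077208
k=3:  x_3 = 95831·18367161121+385·4884·936077208 = 3520286834677271,  y_3 = 95831·936077208+4884·18367161121 = 179410429834812
k=4:  x_4 = 95831·3520286834677271+385·4884·179410429834812 = 674705215289547953281,  y_4 = 95831·179410429834812+4884·3520286834677271 = 34386161802063660336

95831 4884
18367161121 936077208
3520286834677271 179410429834812
674705215289547953281 34386161802063660336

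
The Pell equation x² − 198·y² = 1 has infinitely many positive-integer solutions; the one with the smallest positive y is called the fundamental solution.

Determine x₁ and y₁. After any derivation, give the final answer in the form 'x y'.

197 14

√198 = [14; 14,28, …], period ℓ=2 (even) → k=1
k=0  a_k=14  p_k/q_k = 14/1
k=1  a_k=14  p_k/q_k = 197/14
(x₁, y₁) = (197, 14);  197² − 198·14² = 1 ✓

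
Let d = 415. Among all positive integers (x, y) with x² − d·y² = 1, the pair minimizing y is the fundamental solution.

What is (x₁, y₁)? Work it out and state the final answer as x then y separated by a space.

18412804 903849

√415 = [20; 2,1,2,4,6,…,1,2,40, …], period ℓ=16 (even) → k=15
i=0: a=20 ⇒ p=20, q=1
…
i=4: a=4 ⇒ p=713, q=35
i=5: a=6 ⇒ p=4441, q=218
i=6: a=1 ⇒ p=5154, q=253
…
i=9: a=1 ⇒ p=43534, q=2137
…
i=12: a=4 ⇒ p=2110961, q=103623
…
i=14: a=1 ⇒ p=6841255, q=335824
i=15: a=2 ⇒ p=18412804, q=903849
→ (18412804, 903849).  Check: 18412804²=339031351142416, 415·903849²=339031351142415, difference 1.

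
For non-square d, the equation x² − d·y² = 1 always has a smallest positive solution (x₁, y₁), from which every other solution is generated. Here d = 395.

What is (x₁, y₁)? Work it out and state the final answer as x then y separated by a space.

159 8

[19; 1,6,1,38] for √395; ℓ=4 ⇒ convergent index 3
a_0=19:  p_0=19·1+0=19,  q_0=19·0+1=1
…
a_2=6:  p_2=6·20+19=139,  q_2=6·1+1=7
a_3=1:  p_3=1·139+20=159,  q_3=1·7+1=8
→ (159, 8).  Check: 159²=25281, 395·8²=25280, difference 1.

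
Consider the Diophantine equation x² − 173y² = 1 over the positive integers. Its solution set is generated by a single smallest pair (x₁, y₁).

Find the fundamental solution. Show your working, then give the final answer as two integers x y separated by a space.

d=173: √d = [13; 6,1,1,6,26] (ℓ=5, odd), read p_9/q_9
k=0  a_k=13  p_k/q_k = 13/1
k=1  a_k=6  p_k/q_k = 79/6
…
k=3  a_k=1  p_k/q_k = 171/13
…
k=8  a_k=1  p_k/q_k = 382343/29069
k=9  a_k=6  p_k/q_k = 2499849/190060
(x₁, y₁) = (2499849, 190060);  2499849² − 173·190060² = 1 ✓

2499849 190060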